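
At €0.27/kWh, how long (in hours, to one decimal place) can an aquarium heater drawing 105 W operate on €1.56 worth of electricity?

Energy available = €1.56 ÷ €0.27/kWh = 5.7778 kWh
Hours = 5.7778 kWh ÷ 0.105 kW = 55.0 h

55.0 h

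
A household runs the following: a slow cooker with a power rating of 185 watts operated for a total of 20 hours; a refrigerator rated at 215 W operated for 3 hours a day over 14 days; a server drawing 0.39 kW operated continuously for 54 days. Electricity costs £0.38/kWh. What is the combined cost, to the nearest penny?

slow cooker: 0.185 kW × 20 h = 3.7 kWh
refrigerator: Runtime = 3 h/day × 14 days = 42 h
refrigerator: 0.215 kW × 42 h = 9.03 kWh
server: Runtime = 24 h × 54 = 1296 h
server: 0.39 kW × 1296 h = 505.44 kWh
Total energy = 518.17 kWh
Cost = 518.17 × £0.38 = £196.90

£196.90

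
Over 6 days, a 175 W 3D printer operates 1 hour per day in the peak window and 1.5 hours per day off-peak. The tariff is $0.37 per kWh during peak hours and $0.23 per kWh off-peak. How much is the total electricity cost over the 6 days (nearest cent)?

$0.75

Peak energy = 0.175 kW × 1 h × 6 = 1.05 kWh
Off-peak energy = 0.175 kW × 1.5 h × 6 = 1.575 kWh
Cost = 1.05 × $0.37 + 1.575 × $0.23 = $0.3885 + $0.36225 = $0.75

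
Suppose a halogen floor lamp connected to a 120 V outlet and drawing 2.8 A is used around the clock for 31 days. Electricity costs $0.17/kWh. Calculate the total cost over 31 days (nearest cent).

$42.50

Power = 2.8 A × 120 V = 336 W = 0.336 kW
Runtime = 24 h × 31 = 744 h
Energy = 0.336 kW × 744 h = 249.984 kWh
Cost = 249.984 kWh × $0.17/kWh = $42.50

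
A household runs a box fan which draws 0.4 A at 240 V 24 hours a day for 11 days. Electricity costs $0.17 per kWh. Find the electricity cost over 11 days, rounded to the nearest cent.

Power = 0.4 A × 240 V = 96 W = 0.096 kW
Runtime = 24 h × 11 = 264 h
Energy = 0.096 kW × 264 h = 25.344 kWh
Cost = 25.344 kWh × $0.17/kWh = $4.31

$4.31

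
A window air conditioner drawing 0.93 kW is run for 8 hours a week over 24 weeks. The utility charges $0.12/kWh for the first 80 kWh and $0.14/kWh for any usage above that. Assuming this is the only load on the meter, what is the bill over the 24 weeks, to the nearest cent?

$23.40

Runtime = 8 h/week × 24 weeks = 192 h
Energy = 0.93 kW × 192 h = 178.56 kWh
Tier 1 (0–80 kWh): 80 × $0.12 = $9.6
Above 80 kWh: 98.56 × $0.14 = $13.7984
Bill = $23.40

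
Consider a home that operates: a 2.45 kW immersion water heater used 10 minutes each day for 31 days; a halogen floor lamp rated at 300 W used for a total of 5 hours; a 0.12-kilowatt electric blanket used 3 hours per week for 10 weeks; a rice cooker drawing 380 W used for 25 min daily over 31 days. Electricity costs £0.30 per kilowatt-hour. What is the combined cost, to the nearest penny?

£6.80

immersion water heater: Runtime = 10 min × 31 = 310 min = 5.166666… h
immersion water heater: 2.45 kW × 5.166666… h = 12.658333… kWh
halogen floor lamp: 0.3 kW × 5 h = 1.5 kWh
electric blanket: Runtime = 3 h/week × 10 weeks = 30 h
electric blanket: 0.12 kW × 30 h = 3.6 kWh
rice cooker: Runtime = 25 min × 31 = 775 min = 12.916666… h
rice cooker: 0.38 kW × 12.916666… h = 4.908333… kWh
Total energy = 22.666666… kWh
Cost = 22.666666… × £0.30 = £6.80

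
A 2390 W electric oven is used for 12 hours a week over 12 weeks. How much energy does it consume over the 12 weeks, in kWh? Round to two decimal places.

344.16 kWh

Runtime = 12 h/week × 12 weeks = 144 h
Energy = 2.39 kW × 144 h = 344.16 kWh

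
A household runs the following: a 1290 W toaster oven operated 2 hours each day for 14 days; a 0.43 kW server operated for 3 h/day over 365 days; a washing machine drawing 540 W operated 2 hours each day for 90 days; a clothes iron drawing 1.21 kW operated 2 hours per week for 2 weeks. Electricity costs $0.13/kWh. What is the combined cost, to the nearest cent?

$79.17

toaster oven: Runtime = 2 h/day × 14 days = 28 h
toaster oven: 1.29 kW × 28 h = 36.12 kWh
server: Runtime = 3 h/day × 365 days = 1095 h
server: 0.43 kW × 1095 h = 470.85 kWh
washing machine: Runtime = 2 h/day × 90 days = 180 h
washing machine: 0.54 kW × 180 h = 97.2 kWh
clothes iron: Runtime = 2 h/week × 2 weeks = 4 h
clothes iron: 1.21 kW × 4 h = 4.84 kWh
Total energy = 609.01 kWh
Cost = 609.01 × $0.13 = $79.17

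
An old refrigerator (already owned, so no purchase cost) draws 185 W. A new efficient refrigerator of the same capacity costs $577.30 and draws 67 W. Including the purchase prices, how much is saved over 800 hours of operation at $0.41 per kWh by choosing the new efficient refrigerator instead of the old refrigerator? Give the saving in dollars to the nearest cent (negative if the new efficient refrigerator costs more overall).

old refrigerator: $0.00 + (185/1000) kW × 800 h × $0.41 = $0.00 + $60.68 = $60.68
new efficient refrigerator: $577.30 + (67/1000) kW × 800 h × $0.41 = $577.30 + $21.976 = $599.276
Saving = $60.68 − $599.276 = −$538.596 → -$538.60

-$538.60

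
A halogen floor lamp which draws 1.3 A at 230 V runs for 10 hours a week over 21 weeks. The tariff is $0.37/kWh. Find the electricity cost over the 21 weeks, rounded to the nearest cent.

Power = 1.3 A × 230 V = 299 W = 0.299 kW
Runtime = 10 h/week × 21 weeks = 210 h
Energy = 0.299 kW × 210 h = 62.79 kWh
Cost = 62.79 kWh × $0.37/kWh = $23.23

$23.23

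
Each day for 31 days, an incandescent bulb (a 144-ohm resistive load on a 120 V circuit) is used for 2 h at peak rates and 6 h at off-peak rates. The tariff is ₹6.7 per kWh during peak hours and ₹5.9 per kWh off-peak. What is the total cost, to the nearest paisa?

Power = V²/R = 120²/144 = 100 W = 0.1 kW
Peak energy = 0.1 kW × 2 h × 31 = 6.2 kWh
Off-peak energy = 0.1 kW × 6 h × 31 = 18.6 kWh
Cost = 6.2 × ₹6.7 + 18.6 × ₹5.9 = ₹41.54 + ₹109.74 = ₹151.28

₹151.28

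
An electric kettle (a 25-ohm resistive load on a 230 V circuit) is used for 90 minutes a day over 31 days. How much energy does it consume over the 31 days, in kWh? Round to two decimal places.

98.39 kWh

Power = V²/R = 230²/25 = 2116 W = 2.116 kW
Runtime = 90 min × 31 = 2790 min = 46.5 h
Energy = 2.116 kW × 46.5 h = 98.394 kWh ≈ 98.39 kWh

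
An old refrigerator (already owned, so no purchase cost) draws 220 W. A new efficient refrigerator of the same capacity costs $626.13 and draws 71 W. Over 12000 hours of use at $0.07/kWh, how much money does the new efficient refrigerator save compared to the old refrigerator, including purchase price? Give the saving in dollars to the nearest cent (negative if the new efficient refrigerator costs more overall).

old refrigerator: $0.00 + (220/1000) kW × 12000 h × $0.07 = $0.00 + $184.8 = $184.8
new efficient refrigerator: $626.13 + (71/1000) kW × 12000 h × $0.07 = $626.13 + $59.64 = $685.77
Saving = $184.8 − $685.77 = −$500.97

-$500.97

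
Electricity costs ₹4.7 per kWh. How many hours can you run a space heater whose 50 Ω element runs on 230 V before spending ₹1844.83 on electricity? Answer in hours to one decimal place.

Power = V²/R = 230²/50 = 1058 W = 1.058 kW
Energy available = ₹1844.83 ÷ ₹4.7/kWh = 392.517 kWh
Hours = 392.517 kWh ÷ 1.058 kW = 371.0 h

371.0 h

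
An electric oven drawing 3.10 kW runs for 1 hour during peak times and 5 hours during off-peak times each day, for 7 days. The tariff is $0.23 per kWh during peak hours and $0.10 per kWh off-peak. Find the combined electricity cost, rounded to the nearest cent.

$15.84

Peak energy = 3.1 kW × 1 h × 7 = 21.7 kWh
Off-peak energy = 3.1 kW × 5 h × 7 = 108.5 kWh
Cost = 21.7 × $0.23 + 108.5 × $0.10 = $4.991 + $10.85 = $15.84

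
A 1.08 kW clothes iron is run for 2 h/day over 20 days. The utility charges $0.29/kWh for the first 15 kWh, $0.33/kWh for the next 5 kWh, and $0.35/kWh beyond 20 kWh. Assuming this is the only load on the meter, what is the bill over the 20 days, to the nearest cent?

$14.12

Runtime = 2 h/day × 20 days = 40 h
Energy = 1.08 kW × 40 h = 43.2 kWh
Tier 1 (0–15 kWh): 15 × $0.29 = $4.35
Tier 2 (15–20 kWh): 5 × $0.33 = $1.65
Above 20 kWh: 23.2 × $0.35 = $8.12
Bill = $14.12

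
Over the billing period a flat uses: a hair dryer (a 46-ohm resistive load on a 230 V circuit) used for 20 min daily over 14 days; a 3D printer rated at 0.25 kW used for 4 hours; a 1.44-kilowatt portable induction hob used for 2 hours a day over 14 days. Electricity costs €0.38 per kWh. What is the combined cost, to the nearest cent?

€17.74

hair dryer: Power = V²/R = 230²/46 = 1150 W = 1.15 kW
hair dryer: Runtime = 20 min × 14 = 280 min = 4.666666… h
hair dryer: 1.15 kW × 4.666666… h = 5.366666… kWh
3D printer: 0.25 kW × 4 h = 1 kWh
portable induction hob: Runtime = 2 h/day × 14 days = 28 h
portable induction hob: 1.44 kW × 28 h = 40.32 kWh
Total energy = 46.686666… kWh
Cost = 46.686666… × €0.38 = €17.74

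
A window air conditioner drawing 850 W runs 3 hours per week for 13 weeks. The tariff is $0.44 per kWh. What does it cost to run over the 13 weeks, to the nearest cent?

$14.59

Runtime = 3 h/week × 13 weeks = 39 h
Energy = 0.85 kW × 39 h = 33.15 kWh
Cost = 33.15 kWh × $0.44/kWh = $14.59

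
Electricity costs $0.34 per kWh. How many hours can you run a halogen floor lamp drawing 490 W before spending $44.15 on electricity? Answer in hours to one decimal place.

265.0 h

Energy available = $44.15 ÷ $0.34/kWh = 129.8529 kWh
Hours = 129.8529 kWh ÷ 0.49 kW = 265.0 h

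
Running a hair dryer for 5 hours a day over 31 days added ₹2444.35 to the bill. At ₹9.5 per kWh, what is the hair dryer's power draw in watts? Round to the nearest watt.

Energy = ₹2444.35 ÷ ₹9.5/kWh = 257.3 kWh
Runtime = 5 h/day × 31 days = 155 h
Power = 257.3 kWh ÷ 155 h = 1.66 kW = 1660 W

1660 W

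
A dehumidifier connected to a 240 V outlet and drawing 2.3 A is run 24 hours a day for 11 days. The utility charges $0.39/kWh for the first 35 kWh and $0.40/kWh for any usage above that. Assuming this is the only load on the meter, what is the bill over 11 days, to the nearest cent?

Power = 2.3 A × 240 V = 552 W = 0.552 kW
Runtime = 24 h × 11 = 264 h
Energy = 0.552 kW × 264 h = 145.728 kWh
Tier 1 (0–35 kWh): 35 × $0.39 = $13.65
Above 35 kWh: 110.728 × $0.40 = $44.2912
Bill = $57.94

$57.94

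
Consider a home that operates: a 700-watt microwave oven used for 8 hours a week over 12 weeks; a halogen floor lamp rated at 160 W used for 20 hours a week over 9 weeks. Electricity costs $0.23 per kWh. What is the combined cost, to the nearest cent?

$22.08

microwave oven: Runtime = 8 h/week × 12 weeks = 96 h
microwave oven: 0.7 kW × 96 h = 67.2 kWh
halogen floor lamp: Runtime = 20 h/week × 9 weeks = 180 h
halogen floor lamp: 0.16 kW × 180 h = 28.8 kWh
Total energy = 96 kWh
Cost = 96 × $0.23 = $22.08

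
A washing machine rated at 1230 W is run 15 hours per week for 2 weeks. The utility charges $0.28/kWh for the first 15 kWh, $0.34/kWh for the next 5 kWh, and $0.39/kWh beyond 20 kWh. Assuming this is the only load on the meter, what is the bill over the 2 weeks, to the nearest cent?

Runtime = 15 h/week × 2 weeks = 30 h
Energy = 1.23 kW × 30 h = 36.9 kWh
Tier 1 (0–15 kWh): 15 × $0.28 = $4.2
Tier 2 (15–20 kWh): 5 × $0.34 = $1.7
Above 20 kWh: 16.9 × $0.39 = $6.591
Bill = $12.49

$12.49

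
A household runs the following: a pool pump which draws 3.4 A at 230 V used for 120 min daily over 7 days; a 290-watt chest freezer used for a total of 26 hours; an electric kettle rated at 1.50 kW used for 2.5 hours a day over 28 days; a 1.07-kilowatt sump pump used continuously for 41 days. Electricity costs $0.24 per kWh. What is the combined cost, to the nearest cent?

$282.33

pool pump: Power = 3.4 A × 230 V = 782 W = 0.782 kW
pool pump: Runtime = 120 min × 7 = 840 min = 14 h
pool pump: 0.782 kW × 14 h = 10.948 kWh
chest freezer: 0.29 kW × 26 h = 7.54 kWh
electric kettle: Runtime = 2.5 h/day × 28 days = 70 h
electric kettle: 1.5 kW × 70 h = 105 kWh
sump pump: Runtime = 24 h × 41 = 984 h
sump pump: 1.07 kW × 984 h = 1052.88 kWh
Total energy = 1176.368 kWh
Cost = 1176.368 × $0.24 = $282.33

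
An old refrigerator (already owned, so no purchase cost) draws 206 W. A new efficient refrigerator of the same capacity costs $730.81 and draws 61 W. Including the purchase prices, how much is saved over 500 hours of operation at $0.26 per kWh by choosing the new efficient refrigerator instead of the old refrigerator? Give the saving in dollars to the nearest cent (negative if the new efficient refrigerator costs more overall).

old refrigerator: $0.00 + (206/1000) kW × 500 h × $0.26 = $0.00 + $26.78 = $26.78
new efficient refrigerator: $730.81 + (61/1000) kW × 500 h × $0.26 = $730.81 + $7.93 = $738.74
Saving = $26.78 − $738.74 = −$711.96

-$711.96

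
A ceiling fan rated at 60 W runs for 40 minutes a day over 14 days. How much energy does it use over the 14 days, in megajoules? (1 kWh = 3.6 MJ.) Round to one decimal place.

2.0 MJ

Runtime = 40 min × 14 = 560 min = 9.333333… h
Energy = 0.06 kW × 9.333333… h = 0.56 kWh
= 0.56 × 3.6 MJ = 2.0 MJ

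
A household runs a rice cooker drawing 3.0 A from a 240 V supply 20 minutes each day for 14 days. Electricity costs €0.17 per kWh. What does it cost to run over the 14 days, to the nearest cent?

€0.57

Power = 3.0 A × 240 V = 720 W = 0.72 kW
Runtime = 20 min × 14 = 280 min = 4.666666… h
Energy = 0.72 kW × 4.666666… h = 3.36 kWh
Cost = 3.36 kWh × €0.17/kWh = €0.57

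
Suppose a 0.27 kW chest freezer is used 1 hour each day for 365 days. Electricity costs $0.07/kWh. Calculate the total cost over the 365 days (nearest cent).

Runtime = 1 h/day × 365 days = 365 h
Energy = 0.27 kW × 365 h = 98.55 kWh
Cost = 98.55 kWh × $0.07/kWh = $6.90

$6.90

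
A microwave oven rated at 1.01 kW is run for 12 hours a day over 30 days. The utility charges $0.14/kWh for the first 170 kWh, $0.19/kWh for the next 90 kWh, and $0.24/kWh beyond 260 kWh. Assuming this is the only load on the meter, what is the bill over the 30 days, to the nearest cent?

$65.76

Runtime = 12 h/day × 30 days = 360 h
Energy = 1.01 kW × 360 h = 363.6 kWh
Tier 1 (0–170 kWh): 170 × $0.14 = $23.8
Tier 2 (170–260 kWh): 90 × $0.19 = $17.1
Above 260 kWh: 103.6 × $0.24 = $24.864
Bill = $65.76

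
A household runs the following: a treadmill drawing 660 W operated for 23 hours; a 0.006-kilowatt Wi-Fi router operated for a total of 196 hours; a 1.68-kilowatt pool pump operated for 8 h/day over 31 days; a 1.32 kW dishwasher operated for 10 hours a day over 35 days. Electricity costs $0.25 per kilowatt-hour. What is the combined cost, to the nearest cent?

treadmill: 0.66 kW × 23 h = 15.18 kWh
Wi-Fi router: 0.006 kW × 196 h = 1.176 kWh
pool pump: Runtime = 8 h/day × 31 days = 248 h
pool pump: 1.68 kW × 248 h = 416.64 kWh
dishwasher: Runtime = 10 h/day × 35 days = 350 h
dishwasher: 1.32 kW × 350 h = 462 kWh
Total energy = 894.996 kWh
Cost = 894.996 × $0.25 = $223.75

$223.75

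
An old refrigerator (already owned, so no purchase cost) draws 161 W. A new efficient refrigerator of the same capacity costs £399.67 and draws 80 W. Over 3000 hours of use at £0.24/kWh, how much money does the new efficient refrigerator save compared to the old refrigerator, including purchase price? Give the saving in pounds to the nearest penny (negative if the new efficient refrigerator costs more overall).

-£341.35

old refrigerator: £0.00 + (161/1000) kW × 3000 h × £0.24 = £0.00 + £115.92 = £115.92
new efficient refrigerator: £399.67 + (80/1000) kW × 3000 h × £0.24 = £399.67 + £57.6 = £457.27
Saving = £115.92 − £457.27 = −£341.35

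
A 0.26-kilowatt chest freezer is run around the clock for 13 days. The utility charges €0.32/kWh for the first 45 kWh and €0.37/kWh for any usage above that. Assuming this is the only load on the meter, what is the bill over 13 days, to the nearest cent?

Runtime = 24 h × 13 = 312 h
Energy = 0.26 kW × 312 h = 81.12 kWh
Tier 1 (0–45 kWh): 45 × €0.32 = €14.4
Above 45 kWh: 36.12 × €0.37 = €13.3644
Bill = €27.76

€27.76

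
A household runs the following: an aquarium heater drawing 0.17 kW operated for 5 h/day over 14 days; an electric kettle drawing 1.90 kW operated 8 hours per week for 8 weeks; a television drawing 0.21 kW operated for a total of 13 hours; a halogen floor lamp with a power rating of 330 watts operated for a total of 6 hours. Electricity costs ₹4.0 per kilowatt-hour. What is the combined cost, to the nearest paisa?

aquarium heater: Runtime = 5 h/day × 14 days = 70 h
aquarium heater: 0.17 kW × 70 h = 11.9 kWh
electric kettle: Runtime = 8 h/week × 8 weeks = 64 h
electric kettle: 1.9 kW × 64 h = 121.6 kWh
television: 0.21 kW × 13 h = 2.73 kWh
halogen floor lamp: 0.33 kW × 6 h = 1.98 kWh
Total energy = 138.21 kWh
Cost = 138.21 × ₹4.0 = ₹552.84

₹552.84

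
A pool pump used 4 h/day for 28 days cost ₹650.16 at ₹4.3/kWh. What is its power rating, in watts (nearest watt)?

Energy = ₹650.16 ÷ ₹4.3/kWh = 151.2 kWh
Runtime = 4 h/day × 28 days = 112 h
Power = 151.2 kWh ÷ 112 h = 1.35 kW = 1350 W

1350 W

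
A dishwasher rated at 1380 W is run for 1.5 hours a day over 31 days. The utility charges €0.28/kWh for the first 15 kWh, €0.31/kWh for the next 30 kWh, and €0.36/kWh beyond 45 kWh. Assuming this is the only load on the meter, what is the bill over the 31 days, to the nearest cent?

Runtime = 1.5 h/day × 31 days = 46.5 h
Energy = 1.38 kW × 46.5 h = 64.17 kWh
Tier 1 (0–15 kWh): 15 × €0.28 = €4.2
Tier 2 (15–45 kWh): 30 × €0.31 = €9.3
Above 45 kWh: 19.17 × €0.36 = €6.9012
Bill = €20.40

€20.40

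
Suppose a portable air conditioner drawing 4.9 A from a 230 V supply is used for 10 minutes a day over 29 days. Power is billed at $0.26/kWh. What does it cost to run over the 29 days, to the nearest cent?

$1.42

Power = 4.9 A × 230 V = 1127 W = 1.127 kW
Runtime = 10 min × 29 = 290 min = 4.833333… h
Energy = 1.127 kW × 4.833333… h = 5.447166… kWh
Cost = 5.447166… kWh × $0.26/kWh = $1.42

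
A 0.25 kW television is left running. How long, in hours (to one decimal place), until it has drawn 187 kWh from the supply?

748.0 h

Hours = 187 kWh ÷ 0.25 kW = 748.0 h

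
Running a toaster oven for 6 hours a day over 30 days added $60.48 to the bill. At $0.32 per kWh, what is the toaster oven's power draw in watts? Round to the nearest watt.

1050 W

Energy = $60.48 ÷ $0.32/kWh = 189 kWh
Runtime = 6 h/day × 30 days = 180 h
Power = 189 kWh ÷ 180 h = 1.05 kW = 1050 W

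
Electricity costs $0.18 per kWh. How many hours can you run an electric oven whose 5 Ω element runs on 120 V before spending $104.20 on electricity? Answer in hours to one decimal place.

201.0 h

Power = V²/R = 120²/5 = 2880 W = 2.88 kW
Energy available = $104.20 ÷ $0.18/kWh = 578.8889 kWh
Hours = 578.8889 kWh ÷ 2.88 kW = 201.0 h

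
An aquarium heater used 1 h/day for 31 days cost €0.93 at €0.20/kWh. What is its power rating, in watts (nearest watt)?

Energy = €0.93 ÷ €0.20/kWh = 4.65 kWh
Runtime = 1 h/day × 31 days = 31 h
Power = 4.65 kWh ÷ 31 h = 0.15 kW = 150 W

150 W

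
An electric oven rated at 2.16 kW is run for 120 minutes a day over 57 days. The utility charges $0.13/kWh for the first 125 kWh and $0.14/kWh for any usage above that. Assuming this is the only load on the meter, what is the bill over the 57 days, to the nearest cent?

Runtime = 120 min × 57 = 6840 min = 114 h
Energy = 2.16 kW × 114 h = 246.24 kWh
Tier 1 (0–125 kWh): 125 × $0.13 = $16.25
Above 125 kWh: 121.24 × $0.14 = $16.9736
Bill = $33.22

$33.22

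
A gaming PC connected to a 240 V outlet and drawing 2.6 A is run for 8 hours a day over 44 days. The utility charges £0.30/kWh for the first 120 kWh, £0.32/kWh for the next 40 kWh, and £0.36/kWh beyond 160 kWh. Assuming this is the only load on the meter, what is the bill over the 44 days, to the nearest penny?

£70.27

Power = 2.6 A × 240 V = 624 W = 0.624 kW
Runtime = 8 h/day × 44 days = 352 h
Energy = 0.624 kW × 352 h = 219.648 kWh
Tier 1 (0–120 kWh): 120 × £0.30 = £36
Tier 2 (120–160 kWh): 40 × £0.32 = £12.8
Above 160 kWh: 59.648 × £0.36 = £21.47328
Bill = £70.27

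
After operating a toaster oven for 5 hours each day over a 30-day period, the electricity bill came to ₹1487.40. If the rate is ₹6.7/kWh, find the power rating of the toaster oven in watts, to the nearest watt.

Energy = ₹1487.40 ÷ ₹6.7/kWh = 222 kWh
Runtime = 5 h/day × 30 days = 150 h
Power = 222 kWh ÷ 150 h = 1.48 kW = 1480 W

1480 W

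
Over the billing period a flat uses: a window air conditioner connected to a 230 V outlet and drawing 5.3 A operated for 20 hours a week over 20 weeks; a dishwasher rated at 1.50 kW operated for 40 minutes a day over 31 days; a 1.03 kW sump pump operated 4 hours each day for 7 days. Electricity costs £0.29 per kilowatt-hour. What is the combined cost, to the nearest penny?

£158.76

window air conditioner: Power = 5.3 A × 230 V = 1219 W = 1.219 kW
window air conditioner: Runtime = 20 h/week × 20 weeks = 400 h
window air conditioner: 1.219 kW × 400 h = 487.6 kWh
dishwasher: Runtime = 40 min × 31 = 1240 min = 20.666666… h
dishwasher: 1.5 kW × 20.666666… h = 31 kWh
sump pump: Runtime = 4 h/day × 7 days = 28 h
sump pump: 1.03 kW × 28 h = 28.84 kWh
Total energy = 547.44 kWh
Cost = 547.44 × £0.29 = £158.76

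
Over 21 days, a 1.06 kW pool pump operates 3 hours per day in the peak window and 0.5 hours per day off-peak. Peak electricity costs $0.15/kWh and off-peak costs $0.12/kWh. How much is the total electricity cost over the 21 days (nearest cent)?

Peak energy = 1.06 kW × 3 h × 21 = 66.78 kWh
Off-peak energy = 1.06 kW × 0.5 h × 21 = 11.13 kWh
Cost = 66.78 × $0.15 + 11.13 × $0.12 = $10.017 + $1.3356 = $11.35

$11.35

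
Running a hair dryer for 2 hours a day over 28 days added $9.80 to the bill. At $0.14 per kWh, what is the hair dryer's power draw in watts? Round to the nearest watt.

Energy = $9.80 ÷ $0.14/kWh = 70 kWh
Runtime = 2 h/day × 28 days = 56 h
Power = 70 kWh ÷ 56 h = 1.25 kW = 1250 W

1250 W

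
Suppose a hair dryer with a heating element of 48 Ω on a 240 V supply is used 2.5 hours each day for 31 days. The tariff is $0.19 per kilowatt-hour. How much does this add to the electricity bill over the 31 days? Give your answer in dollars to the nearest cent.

Power = V²/R = 240²/48 = 1200 W = 1.2 kW
Runtime = 2.5 h/day × 31 days = 77.5 h
Energy = 1.2 kW × 77.5 h = 93 kWh
Cost = 93 kWh × $0.19/kWh = $17.67

$17.67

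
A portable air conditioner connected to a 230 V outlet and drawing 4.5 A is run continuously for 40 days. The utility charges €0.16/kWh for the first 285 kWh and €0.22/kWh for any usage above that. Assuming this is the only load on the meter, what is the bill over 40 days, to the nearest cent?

€201.49

Power = 4.5 A × 230 V = 1035 W = 1.035 kW
Runtime = 24 h × 40 = 960 h
Energy = 1.035 kW × 960 h = 993.6 kWh
Tier 1 (0–285 kWh): 285 × €0.16 = €45.6
Above 285 kWh: 708.6 × €0.22 = €155.892
Bill = €201.49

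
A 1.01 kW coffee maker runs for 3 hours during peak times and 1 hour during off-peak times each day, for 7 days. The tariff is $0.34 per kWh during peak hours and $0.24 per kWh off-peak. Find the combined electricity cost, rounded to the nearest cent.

Peak energy = 1.01 kW × 3 h × 7 = 21.21 kWh
Off-peak energy = 1.01 kW × 1 h × 7 = 7.07 kWh
Cost = 21.21 × $0.34 + 7.07 × $0.24 = $7.2114 + $1.6968 = $8.91

$8.91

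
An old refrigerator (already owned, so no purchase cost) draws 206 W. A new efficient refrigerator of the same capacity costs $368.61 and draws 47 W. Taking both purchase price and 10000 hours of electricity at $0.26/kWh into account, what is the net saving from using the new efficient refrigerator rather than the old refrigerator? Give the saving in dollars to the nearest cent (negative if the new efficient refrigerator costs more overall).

$44.79

old refrigerator: $0.00 + (206/1000) kW × 10000 h × $0.26 = $0.00 + $535.6 = $535.6
new efficient refrigerator: $368.61 + (47/1000) kW × 10000 h × $0.26 = $368.61 + $122.2 = $490.81
Saving = $535.6 − $490.81 = $44.79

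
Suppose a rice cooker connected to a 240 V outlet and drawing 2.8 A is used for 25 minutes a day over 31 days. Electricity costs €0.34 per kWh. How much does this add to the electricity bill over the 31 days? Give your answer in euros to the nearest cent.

Power = 2.8 A × 240 V = 672 W = 0.672 kW
Runtime = 25 min × 31 = 775 min = 12.916666… h
Energy = 0.672 kW × 12.916666… h = 8.68 kWh
Cost = 8.68 kWh × €0.34/kWh = €2.95

€2.95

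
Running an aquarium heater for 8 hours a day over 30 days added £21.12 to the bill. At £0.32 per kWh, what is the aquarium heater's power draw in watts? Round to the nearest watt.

275 W

Energy = £21.12 ÷ £0.32/kWh = 66 kWh
Runtime = 8 h/day × 30 days = 240 h
Power = 66 kWh ÷ 240 h = 0.275 kW = 275 W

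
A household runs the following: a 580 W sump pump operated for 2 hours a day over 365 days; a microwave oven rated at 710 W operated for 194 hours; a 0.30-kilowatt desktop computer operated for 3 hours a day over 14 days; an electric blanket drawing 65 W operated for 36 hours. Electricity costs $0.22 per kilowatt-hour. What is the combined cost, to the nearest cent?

sump pump: Runtime = 2 h/day × 365 days = 730 h
sump pump: 0.58 kW × 730 h = 423.4 kWh
microwave oven: 0.71 kW × 194 h = 137.74 kWh
desktop computer: Runtime = 3 h/day × 14 days = 42 h
desktop computer: 0.3 kW × 42 h = 12.6 kWh
electric blanket: 0.065 kW × 36 h = 2.34 kWh
Total energy = 576.08 kWh
Cost = 576.08 × $0.22 = $126.74

$126.74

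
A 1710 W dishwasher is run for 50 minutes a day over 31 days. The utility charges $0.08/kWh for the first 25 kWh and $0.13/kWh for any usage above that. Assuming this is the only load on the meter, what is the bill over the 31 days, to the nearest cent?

Runtime = 50 min × 31 = 1550 min = 25.833333… h
Energy = 1.71 kW × 25.833333… h = 44.175 kWh
Tier 1 (0–25 kWh): 25 × $0.08 = $2
Above 25 kWh: 19.175 × $0.13 = $2.49275
Bill = $4.49

$4.49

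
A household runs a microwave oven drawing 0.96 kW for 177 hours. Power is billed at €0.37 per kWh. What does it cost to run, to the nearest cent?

Energy = 0.96 kW × 177 h = 169.92 kWh
Cost = 169.92 kWh × €0.37/kWh = €62.87

€62.87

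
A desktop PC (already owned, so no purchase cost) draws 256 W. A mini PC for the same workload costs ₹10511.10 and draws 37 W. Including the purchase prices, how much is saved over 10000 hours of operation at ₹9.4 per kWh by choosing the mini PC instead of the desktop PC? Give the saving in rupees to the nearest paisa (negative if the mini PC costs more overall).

desktop PC: ₹0.00 + (256/1000) kW × 10000 h × ₹9.4 = ₹0.00 + ₹24064 = ₹24064
mini PC: ₹10511.10 + (37/1000) kW × 10000 h × ₹9.4 = ₹10511.10 + ₹3478 = ₹13989.1
Saving = ₹24064 − ₹13989.1 = ₹10074.9

₹10074.90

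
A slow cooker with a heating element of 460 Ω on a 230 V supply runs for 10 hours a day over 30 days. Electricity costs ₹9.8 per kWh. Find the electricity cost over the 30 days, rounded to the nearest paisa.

₹338.10

Power = V²/R = 230²/460 = 115 W = 0.115 kW
Runtime = 10 h/day × 30 days = 300 h
Energy = 0.115 kW × 300 h = 34.5 kWh
Cost = 34.5 kWh × ₹9.8/kWh = ₹338.10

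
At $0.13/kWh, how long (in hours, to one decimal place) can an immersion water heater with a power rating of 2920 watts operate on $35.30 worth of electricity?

93.0 h

Energy available = $35.30 ÷ $0.13/kWh = 271.5385 kWh
Hours = 271.5385 kWh ÷ 2.92 kW = 93.0 h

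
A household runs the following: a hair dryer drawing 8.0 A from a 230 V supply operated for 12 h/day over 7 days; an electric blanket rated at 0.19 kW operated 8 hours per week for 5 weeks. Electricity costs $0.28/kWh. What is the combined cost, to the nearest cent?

$45.40

hair dryer: Power = 8.0 A × 230 V = 1840 W = 1.84 kW
hair dryer: Runtime = 12 h/day × 7 days = 84 h
hair dryer: 1.84 kW × 84 h = 154.56 kWh
electric blanket: Runtime = 8 h/week × 5 weeks = 40 h
electric blanket: 0.19 kW × 40 h = 7.6 kWh
Total energy = 162.16 kWh
Cost = 162.16 × $0.28 = $45.40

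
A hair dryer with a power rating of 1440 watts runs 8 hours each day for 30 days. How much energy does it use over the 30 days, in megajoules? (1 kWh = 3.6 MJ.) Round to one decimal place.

Runtime = 8 h/day × 30 days = 240 h
Energy = 1.44 kW × 240 h = 345.6 kWh
= 345.6 × 3.6 MJ = 1244.2 MJ

1244.2 MJ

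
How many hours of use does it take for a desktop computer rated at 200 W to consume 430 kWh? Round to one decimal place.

Hours = 430 kWh ÷ 0.2 kW = 2150.0 h

2150.0 h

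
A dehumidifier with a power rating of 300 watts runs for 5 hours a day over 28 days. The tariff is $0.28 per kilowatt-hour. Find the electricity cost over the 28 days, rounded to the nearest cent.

Runtime = 5 h/day × 28 days = 140 h
Energy = 0.3 kW × 140 h = 42 kWh
Cost = 42 kWh × $0.28/kWh = $11.76

$11.76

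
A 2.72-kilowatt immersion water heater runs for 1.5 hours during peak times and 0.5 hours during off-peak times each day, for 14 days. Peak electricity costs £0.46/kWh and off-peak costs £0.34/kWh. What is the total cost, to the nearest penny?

Peak energy = 2.72 kW × 1.5 h × 14 = 57.12 kWh
Off-peak energy = 2.72 kW × 0.5 h × 14 = 19.04 kWh
Cost = 57.12 × £0.46 + 19.04 × £0.34 = £26.2752 + £6.4736 = £32.75

£32.75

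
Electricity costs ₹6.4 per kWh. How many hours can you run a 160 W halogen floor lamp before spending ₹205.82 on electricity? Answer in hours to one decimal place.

Energy available = ₹205.82 ÷ ₹6.4/kWh = 32.1594 kWh
Hours = 32.1594 kWh ÷ 0.16 kW = 201.0 h

201.0 h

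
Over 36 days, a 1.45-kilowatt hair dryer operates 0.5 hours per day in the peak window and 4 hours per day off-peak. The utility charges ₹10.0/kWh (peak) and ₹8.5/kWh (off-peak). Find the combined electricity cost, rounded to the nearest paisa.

Peak energy = 1.45 kW × 0.5 h × 36 = 26.1 kWh
Off-peak energy = 1.45 kW × 4 h × 36 = 208.8 kWh
Cost = 26.1 × ₹10.0 + 208.8 × ₹8.5 = ₹261 + ₹1774.8 = ₹2035.80

₹2035.80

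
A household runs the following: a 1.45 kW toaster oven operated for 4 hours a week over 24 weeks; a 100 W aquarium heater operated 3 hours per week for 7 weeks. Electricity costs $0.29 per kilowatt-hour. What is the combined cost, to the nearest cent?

toaster oven: Runtime = 4 h/week × 24 weeks = 96 h
toaster oven: 1.45 kW × 96 h = 139.2 kWh
aquarium heater: Runtime = 3 h/week × 7 weeks = 21 h
aquarium heater: 0.1 kW × 21 h = 2.1 kWh
Total energy = 141.3 kWh
Cost = 141.3 × $0.29 = $40.98

$40.98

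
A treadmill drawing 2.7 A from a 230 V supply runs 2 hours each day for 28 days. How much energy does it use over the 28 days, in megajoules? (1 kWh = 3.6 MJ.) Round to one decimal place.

Power = 2.7 A × 230 V = 621 W = 0.621 kW
Runtime = 2 h/day × 28 days = 56 h
Energy = 0.621 kW × 56 h = 34.776 kWh
= 34.776 × 3.6 MJ = 125.2 MJ

125.2 MJ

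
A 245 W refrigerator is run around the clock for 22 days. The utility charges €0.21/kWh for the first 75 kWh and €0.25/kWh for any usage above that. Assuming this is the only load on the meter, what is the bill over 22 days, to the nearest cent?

€29.34

Runtime = 24 h × 22 = 528 h
Energy = 0.245 kW × 528 h = 129.36 kWh
Tier 1 (0–75 kWh): 75 × €0.21 = €15.75
Above 75 kWh: 54.36 × €0.25 = €13.59
Bill = €29.34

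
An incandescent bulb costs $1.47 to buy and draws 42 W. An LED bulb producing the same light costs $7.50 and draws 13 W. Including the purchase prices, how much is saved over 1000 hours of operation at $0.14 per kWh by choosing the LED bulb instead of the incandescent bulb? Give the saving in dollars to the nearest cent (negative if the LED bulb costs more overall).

incandescent bulb: $1.47 + (42/1000) kW × 1000 h × $0.14 = $1.47 + $5.88 = $7.35
LED bulb: $7.50 + (13/1000) kW × 1000 h × $0.14 = $7.50 + $1.82 = $9.32
Saving = $7.35 − $9.32 = −$1.97

-$1.97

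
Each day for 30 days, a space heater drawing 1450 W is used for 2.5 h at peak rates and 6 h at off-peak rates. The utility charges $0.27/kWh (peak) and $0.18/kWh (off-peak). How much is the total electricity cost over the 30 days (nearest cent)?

$76.34

Peak energy = 1.45 kW × 2.5 h × 30 = 108.75 kWh
Off-peak energy = 1.45 kW × 6 h × 30 = 261 kWh
Cost = 108.75 × $0.27 + 261 × $0.18 = $29.3625 + $46.98 = $76.34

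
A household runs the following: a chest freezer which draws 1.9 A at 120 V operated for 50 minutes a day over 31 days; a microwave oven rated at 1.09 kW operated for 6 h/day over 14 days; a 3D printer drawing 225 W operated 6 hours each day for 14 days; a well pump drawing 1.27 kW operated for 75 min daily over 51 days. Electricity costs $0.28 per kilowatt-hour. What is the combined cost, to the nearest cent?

$55.25

chest freezer: Power = 1.9 A × 120 V = 228 W = 0.228 kW
chest freezer: Runtime = 50 min × 31 = 1550 min = 25.833333… h
chest freezer: 0.228 kW × 25.833333… h = 5.89 kWh
microwave oven: Runtime = 6 h/day × 14 days = 84 h
microwave oven: 1.09 kW × 84 h = 91.56 kWh
3D printer: Runtime = 6 h/day × 14 days = 84 h
3D printer: 0.225 kW × 84 h = 18.9 kWh
well pump: Runtime = 75 min × 51 = 3825 min = 63.75 h
well pump: 1.27 kW × 63.75 h = 80.9625 kWh
Total energy = 197.3125 kWh
Cost = 197.3125 × $0.28 = $55.25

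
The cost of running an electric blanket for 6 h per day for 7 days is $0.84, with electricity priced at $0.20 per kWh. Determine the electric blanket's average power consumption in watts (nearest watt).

Energy = $0.84 ÷ $0.20/kWh = 4.2 kWh
Runtime = 6 h/day × 7 days = 42 h
Power = 4.2 kWh ÷ 42 h = 0.1 kW = 100 W

100 W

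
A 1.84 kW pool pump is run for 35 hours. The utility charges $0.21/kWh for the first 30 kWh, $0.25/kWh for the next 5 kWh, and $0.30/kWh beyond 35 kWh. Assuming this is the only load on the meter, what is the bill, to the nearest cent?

Energy = 1.84 kW × 35 h = 64.4 kWh
Tier 1 (0–30 kWh): 30 × $0.21 = $6.3
Tier 2 (30–35 kWh): 5 × $0.25 = $1.25
Above 35 kWh: 29.4 × $0.30 = $8.82
Bill = $16.37

$16.37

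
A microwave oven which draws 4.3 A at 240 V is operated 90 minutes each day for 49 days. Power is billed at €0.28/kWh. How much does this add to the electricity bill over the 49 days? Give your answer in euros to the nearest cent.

Power = 4.3 A × 240 V = 1032 W = 1.032 kW
Runtime = 90 min × 49 = 4410 min = 73.5 h
Energy = 1.032 kW × 73.5 h = 75.852 kWh
Cost = 75.852 kWh × €0.28/kWh = €21.24

€21.24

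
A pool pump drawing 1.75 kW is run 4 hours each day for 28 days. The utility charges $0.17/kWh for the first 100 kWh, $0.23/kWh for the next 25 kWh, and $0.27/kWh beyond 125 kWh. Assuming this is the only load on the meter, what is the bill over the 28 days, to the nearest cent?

Runtime = 4 h/day × 28 days = 112 h
Energy = 1.75 kW × 112 h = 196 kWh
Tier 1 (0–100 kWh): 100 × $0.17 = $17
Tier 2 (100–125 kWh): 25 × $0.23 = $5.75
Above 125 kWh: 71 × $0.27 = $19.17
Bill = $41.92

$41.92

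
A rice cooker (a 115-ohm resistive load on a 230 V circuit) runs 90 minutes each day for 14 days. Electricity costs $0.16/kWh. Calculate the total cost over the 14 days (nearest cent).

Power = V²/R = 230²/115 = 460 W = 0.46 kW
Runtime = 90 min × 14 = 1260 min = 21 h
Energy = 0.46 kW × 21 h = 9.66 kWh
Cost = 9.66 kWh × $0.16/kWh = $1.55

$1.55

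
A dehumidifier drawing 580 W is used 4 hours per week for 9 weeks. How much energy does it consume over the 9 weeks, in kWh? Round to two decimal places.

20.88 kWh

Runtime = 4 h/week × 9 weeks = 36 h
Energy = 0.58 kW × 36 h = 20.88 kWh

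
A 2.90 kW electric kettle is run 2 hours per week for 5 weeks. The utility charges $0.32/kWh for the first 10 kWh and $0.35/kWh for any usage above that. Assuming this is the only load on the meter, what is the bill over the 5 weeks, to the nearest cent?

Runtime = 2 h/week × 5 weeks = 10 h
Energy = 2.9 kW × 10 h = 29 kWh
Tier 1 (0–10 kWh): 10 × $0.32 = $3.2
Above 10 kWh: 19 × $0.35 = $6.65
Bill = $9.85

$9.85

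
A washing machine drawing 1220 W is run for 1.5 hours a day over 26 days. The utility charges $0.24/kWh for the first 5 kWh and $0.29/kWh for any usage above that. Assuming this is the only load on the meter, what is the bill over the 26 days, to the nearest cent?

$13.55

Runtime = 1.5 h/day × 26 days = 39 h
Energy = 1.22 kW × 39 h = 47.58 kWh
Tier 1 (0–5 kWh): 5 × $0.24 = $1.2
Above 5 kWh: 42.58 × $0.29 = $12.3482
Bill = $13.55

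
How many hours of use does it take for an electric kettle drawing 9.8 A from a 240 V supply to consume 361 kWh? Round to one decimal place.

Power = 9.8 A × 240 V = 2352 W = 2.352 kW
Hours = 361 kWh ÷ 2.352 kW = 153.5 h

153.5 h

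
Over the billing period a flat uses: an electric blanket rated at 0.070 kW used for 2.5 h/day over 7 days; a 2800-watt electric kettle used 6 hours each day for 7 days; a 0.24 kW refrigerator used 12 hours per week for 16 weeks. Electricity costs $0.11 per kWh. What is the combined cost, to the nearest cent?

$18.14

electric blanket: Runtime = 2.5 h/day × 7 days = 17.5 h
electric blanket: 0.07 kW × 17.5 h = 1.225 kWh
electric kettle: Runtime = 6 h/day × 7 days = 42 h
electric kettle: 2.8 kW × 42 h = 117.6 kWh
refrigerator: Runtime = 12 h/week × 16 weeks = 192 h
refrigerator: 0.24 kW × 192 h = 46.08 kWh
Total energy = 164.905 kWh
Cost = 164.905 × $0.11 = $18.14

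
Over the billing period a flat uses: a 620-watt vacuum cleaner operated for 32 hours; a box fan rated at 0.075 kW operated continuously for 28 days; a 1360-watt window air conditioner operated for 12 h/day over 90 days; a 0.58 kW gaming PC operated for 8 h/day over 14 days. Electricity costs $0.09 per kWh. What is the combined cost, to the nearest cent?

vacuum cleaner: 0.62 kW × 32 h = 19.84 kWh
box fan: Runtime = 24 h × 28 = 672 h
box fan: 0.075 kW × 672 h = 50.4 kWh
window air conditioner: Runtime = 12 h/day × 90 days = 1080 h
window air conditioner: 1.36 kW × 1080 h = 1468.8 kWh
gaming PC: Runtime = 8 h/day × 14 days = 112 h
gaming PC: 0.58 kW × 112 h = 64.96 kWh
Total energy = 1604 kWh
Cost = 1604 × $0.09 = $144.36

$144.36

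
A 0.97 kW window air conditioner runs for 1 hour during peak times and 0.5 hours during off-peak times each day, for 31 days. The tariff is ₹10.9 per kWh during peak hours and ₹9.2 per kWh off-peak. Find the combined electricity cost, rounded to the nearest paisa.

Peak energy = 0.97 kW × 1 h × 31 = 30.07 kWh
Off-peak energy = 0.97 kW × 0.5 h × 31 = 15.035 kWh
Cost = 30.07 × ₹10.9 + 15.035 × ₹9.2 = ₹327.763 + ₹138.322 = ₹466.09

₹466.09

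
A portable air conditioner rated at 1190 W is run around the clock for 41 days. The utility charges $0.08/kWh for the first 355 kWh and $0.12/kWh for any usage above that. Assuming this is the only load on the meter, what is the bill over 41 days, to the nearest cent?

$126.32

Runtime = 24 h × 41 = 984 h
Energy = 1.19 kW × 984 h = 1170.96 kWh
Tier 1 (0–355 kWh): 355 × $0.08 = $28.4
Above 355 kWh: 815.96 × $0.12 = $97.9152
Bill = $126.32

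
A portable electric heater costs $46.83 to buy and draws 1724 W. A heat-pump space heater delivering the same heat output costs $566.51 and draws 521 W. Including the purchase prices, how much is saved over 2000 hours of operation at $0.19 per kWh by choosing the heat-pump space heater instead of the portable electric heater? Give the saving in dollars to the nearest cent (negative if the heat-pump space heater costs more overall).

portable electric heater: $46.83 + (1724/1000) kW × 2000 h × $0.19 = $46.83 + $655.12 = $701.95
heat-pump space heater: $566.51 + (521/1000) kW × 2000 h × $0.19 = $566.51 + $197.98 = $764.49
Saving = $701.95 − $764.49 = −$62.54

-$62.54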